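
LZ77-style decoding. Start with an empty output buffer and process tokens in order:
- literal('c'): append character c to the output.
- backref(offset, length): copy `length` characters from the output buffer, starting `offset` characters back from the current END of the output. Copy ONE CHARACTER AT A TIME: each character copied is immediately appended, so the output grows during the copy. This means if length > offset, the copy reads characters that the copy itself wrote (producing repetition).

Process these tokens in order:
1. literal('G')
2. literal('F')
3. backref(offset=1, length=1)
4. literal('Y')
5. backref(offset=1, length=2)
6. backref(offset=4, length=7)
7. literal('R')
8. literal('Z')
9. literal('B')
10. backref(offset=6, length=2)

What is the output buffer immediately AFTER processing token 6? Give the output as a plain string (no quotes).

Answer: GFFYYYFYYYFYY

Derivation:
Token 1: literal('G'). Output: "G"
Token 2: literal('F'). Output: "GF"
Token 3: backref(off=1, len=1). Copied 'F' from pos 1. Output: "GFF"
Token 4: literal('Y'). Output: "GFFY"
Token 5: backref(off=1, len=2) (overlapping!). Copied 'YY' from pos 3. Output: "GFFYYY"
Token 6: backref(off=4, len=7) (overlapping!). Copied 'FYYYFYY' from pos 2. Output: "GFFYYYFYYYFYY"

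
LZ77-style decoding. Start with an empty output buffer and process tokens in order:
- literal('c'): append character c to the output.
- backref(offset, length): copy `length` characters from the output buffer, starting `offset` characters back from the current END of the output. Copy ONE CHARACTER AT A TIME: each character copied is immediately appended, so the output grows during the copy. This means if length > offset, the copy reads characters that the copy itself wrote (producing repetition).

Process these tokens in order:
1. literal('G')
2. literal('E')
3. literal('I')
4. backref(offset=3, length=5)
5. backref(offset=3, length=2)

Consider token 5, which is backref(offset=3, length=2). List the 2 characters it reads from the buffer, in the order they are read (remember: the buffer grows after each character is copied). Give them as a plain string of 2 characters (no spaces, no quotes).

Token 1: literal('G'). Output: "G"
Token 2: literal('E'). Output: "GE"
Token 3: literal('I'). Output: "GEI"
Token 4: backref(off=3, len=5) (overlapping!). Copied 'GEIGE' from pos 0. Output: "GEIGEIGE"
Token 5: backref(off=3, len=2). Buffer before: "GEIGEIGE" (len 8)
  byte 1: read out[5]='I', append. Buffer now: "GEIGEIGEI"
  byte 2: read out[6]='G', append. Buffer now: "GEIGEIGEIG"

Answer: IG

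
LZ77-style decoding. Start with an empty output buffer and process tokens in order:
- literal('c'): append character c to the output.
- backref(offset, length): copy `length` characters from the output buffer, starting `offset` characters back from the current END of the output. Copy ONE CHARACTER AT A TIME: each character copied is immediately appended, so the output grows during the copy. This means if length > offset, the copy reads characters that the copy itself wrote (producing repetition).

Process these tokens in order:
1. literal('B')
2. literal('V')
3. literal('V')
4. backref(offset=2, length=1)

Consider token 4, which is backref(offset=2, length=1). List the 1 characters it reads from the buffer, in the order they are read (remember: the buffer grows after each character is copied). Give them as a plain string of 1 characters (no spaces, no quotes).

Answer: V

Derivation:
Token 1: literal('B'). Output: "B"
Token 2: literal('V'). Output: "BV"
Token 3: literal('V'). Output: "BVV"
Token 4: backref(off=2, len=1). Buffer before: "BVV" (len 3)
  byte 1: read out[1]='V', append. Buffer now: "BVVV"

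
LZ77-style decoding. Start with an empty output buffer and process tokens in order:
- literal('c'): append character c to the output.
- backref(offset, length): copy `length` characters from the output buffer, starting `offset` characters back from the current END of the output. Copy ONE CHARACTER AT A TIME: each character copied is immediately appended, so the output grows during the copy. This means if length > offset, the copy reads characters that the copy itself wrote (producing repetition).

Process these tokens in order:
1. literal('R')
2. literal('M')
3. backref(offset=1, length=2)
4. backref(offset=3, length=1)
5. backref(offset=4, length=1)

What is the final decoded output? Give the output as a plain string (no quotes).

Answer: RMMMMM

Derivation:
Token 1: literal('R'). Output: "R"
Token 2: literal('M'). Output: "RM"
Token 3: backref(off=1, len=2) (overlapping!). Copied 'MM' from pos 1. Output: "RMMM"
Token 4: backref(off=3, len=1). Copied 'M' from pos 1. Output: "RMMMM"
Token 5: backref(off=4, len=1). Copied 'M' from pos 1. Output: "RMMMMM"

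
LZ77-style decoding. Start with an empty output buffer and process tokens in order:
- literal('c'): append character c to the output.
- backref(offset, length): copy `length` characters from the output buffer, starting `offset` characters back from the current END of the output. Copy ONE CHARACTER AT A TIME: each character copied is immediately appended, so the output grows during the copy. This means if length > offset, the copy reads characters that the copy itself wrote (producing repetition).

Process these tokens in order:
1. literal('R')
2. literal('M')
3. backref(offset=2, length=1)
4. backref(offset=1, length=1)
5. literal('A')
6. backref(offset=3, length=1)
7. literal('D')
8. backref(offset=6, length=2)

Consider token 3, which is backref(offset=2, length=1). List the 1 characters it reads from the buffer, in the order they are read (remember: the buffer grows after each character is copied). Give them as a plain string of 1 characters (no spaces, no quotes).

Answer: R

Derivation:
Token 1: literal('R'). Output: "R"
Token 2: literal('M'). Output: "RM"
Token 3: backref(off=2, len=1). Buffer before: "RM" (len 2)
  byte 1: read out[0]='R', append. Buffer now: "RMR"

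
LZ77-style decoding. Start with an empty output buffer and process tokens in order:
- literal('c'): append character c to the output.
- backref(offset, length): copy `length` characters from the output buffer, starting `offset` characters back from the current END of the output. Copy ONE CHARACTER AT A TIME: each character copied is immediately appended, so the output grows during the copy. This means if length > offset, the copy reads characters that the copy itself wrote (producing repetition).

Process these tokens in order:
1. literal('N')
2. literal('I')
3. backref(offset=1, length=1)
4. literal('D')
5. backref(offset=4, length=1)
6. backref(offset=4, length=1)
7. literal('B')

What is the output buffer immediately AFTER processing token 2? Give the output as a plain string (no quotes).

Token 1: literal('N'). Output: "N"
Token 2: literal('I'). Output: "NI"

Answer: NI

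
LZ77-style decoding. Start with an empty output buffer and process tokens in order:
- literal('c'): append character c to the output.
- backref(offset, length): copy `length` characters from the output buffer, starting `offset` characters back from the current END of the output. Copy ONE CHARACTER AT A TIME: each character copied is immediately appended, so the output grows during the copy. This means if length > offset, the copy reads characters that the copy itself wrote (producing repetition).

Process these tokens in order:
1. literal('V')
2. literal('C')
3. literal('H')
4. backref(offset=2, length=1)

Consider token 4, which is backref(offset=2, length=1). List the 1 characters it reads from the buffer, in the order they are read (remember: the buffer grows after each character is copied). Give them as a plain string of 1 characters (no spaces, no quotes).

Answer: C

Derivation:
Token 1: literal('V'). Output: "V"
Token 2: literal('C'). Output: "VC"
Token 3: literal('H'). Output: "VCH"
Token 4: backref(off=2, len=1). Buffer before: "VCH" (len 3)
  byte 1: read out[1]='C', append. Buffer now: "VCHC"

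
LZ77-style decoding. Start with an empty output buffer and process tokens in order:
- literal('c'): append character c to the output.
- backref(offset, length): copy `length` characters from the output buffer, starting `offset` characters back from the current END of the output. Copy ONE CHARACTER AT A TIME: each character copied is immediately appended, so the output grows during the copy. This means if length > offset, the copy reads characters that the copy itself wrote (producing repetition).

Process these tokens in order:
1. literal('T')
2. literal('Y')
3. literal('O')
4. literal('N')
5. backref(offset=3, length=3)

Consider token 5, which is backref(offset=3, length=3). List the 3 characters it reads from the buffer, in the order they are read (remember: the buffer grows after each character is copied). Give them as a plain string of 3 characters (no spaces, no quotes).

Token 1: literal('T'). Output: "T"
Token 2: literal('Y'). Output: "TY"
Token 3: literal('O'). Output: "TYO"
Token 4: literal('N'). Output: "TYON"
Token 5: backref(off=3, len=3). Buffer before: "TYON" (len 4)
  byte 1: read out[1]='Y', append. Buffer now: "TYONY"
  byte 2: read out[2]='O', append. Buffer now: "TYONYO"
  byte 3: read out[3]='N', append. Buffer now: "TYONYON"

Answer: YON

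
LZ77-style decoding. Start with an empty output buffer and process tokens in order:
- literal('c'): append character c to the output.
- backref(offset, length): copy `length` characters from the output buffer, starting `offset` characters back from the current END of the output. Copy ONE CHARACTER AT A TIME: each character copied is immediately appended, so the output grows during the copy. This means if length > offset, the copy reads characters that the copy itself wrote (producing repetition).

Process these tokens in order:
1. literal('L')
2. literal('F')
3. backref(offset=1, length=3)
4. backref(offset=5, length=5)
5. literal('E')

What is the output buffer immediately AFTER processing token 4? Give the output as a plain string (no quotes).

Answer: LFFFFLFFFF

Derivation:
Token 1: literal('L'). Output: "L"
Token 2: literal('F'). Output: "LF"
Token 3: backref(off=1, len=3) (overlapping!). Copied 'FFF' from pos 1. Output: "LFFFF"
Token 4: backref(off=5, len=5). Copied 'LFFFF' from pos 0. Output: "LFFFFLFFFF"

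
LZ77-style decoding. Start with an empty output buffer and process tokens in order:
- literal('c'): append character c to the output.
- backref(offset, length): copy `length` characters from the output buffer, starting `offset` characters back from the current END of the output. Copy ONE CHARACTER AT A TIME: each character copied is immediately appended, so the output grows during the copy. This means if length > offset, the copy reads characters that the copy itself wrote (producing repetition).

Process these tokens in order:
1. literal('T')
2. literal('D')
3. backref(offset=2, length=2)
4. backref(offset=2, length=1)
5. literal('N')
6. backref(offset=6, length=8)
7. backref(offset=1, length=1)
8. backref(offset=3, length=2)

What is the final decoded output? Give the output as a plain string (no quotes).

Token 1: literal('T'). Output: "T"
Token 2: literal('D'). Output: "TD"
Token 3: backref(off=2, len=2). Copied 'TD' from pos 0. Output: "TDTD"
Token 4: backref(off=2, len=1). Copied 'T' from pos 2. Output: "TDTDT"
Token 5: literal('N'). Output: "TDTDTN"
Token 6: backref(off=6, len=8) (overlapping!). Copied 'TDTDTNTD' from pos 0. Output: "TDTDTNTDTDTNTD"
Token 7: backref(off=1, len=1). Copied 'D' from pos 13. Output: "TDTDTNTDTDTNTDD"
Token 8: backref(off=3, len=2). Copied 'TD' from pos 12. Output: "TDTDTNTDTDTNTDDTD"

Answer: TDTDTNTDTDTNTDDTD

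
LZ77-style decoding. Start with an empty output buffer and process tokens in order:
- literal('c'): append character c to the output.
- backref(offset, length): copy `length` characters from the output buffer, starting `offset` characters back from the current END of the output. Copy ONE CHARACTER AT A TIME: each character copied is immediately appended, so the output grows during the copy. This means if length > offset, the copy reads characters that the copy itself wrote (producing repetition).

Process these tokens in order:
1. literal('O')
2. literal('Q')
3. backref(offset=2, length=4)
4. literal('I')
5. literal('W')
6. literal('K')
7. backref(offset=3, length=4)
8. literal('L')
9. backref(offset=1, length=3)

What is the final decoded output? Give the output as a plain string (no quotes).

Token 1: literal('O'). Output: "O"
Token 2: literal('Q'). Output: "OQ"
Token 3: backref(off=2, len=4) (overlapping!). Copied 'OQOQ' from pos 0. Output: "OQOQOQ"
Token 4: literal('I'). Output: "OQOQOQI"
Token 5: literal('W'). Output: "OQOQOQIW"
Token 6: literal('K'). Output: "OQOQOQIWK"
Token 7: backref(off=3, len=4) (overlapping!). Copied 'IWKI' from pos 6. Output: "OQOQOQIWKIWKI"
Token 8: literal('L'). Output: "OQOQOQIWKIWKIL"
Token 9: backref(off=1, len=3) (overlapping!). Copied 'LLL' from pos 13. Output: "OQOQOQIWKIWKILLLL"

Answer: OQOQOQIWKIWKILLLL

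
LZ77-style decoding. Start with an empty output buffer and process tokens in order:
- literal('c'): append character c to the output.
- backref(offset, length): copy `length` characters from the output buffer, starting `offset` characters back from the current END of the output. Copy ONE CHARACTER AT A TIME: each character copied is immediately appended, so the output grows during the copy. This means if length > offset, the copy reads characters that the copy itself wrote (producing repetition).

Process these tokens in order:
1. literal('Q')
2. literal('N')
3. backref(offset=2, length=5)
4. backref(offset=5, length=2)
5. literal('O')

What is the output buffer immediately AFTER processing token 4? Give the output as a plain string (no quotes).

Token 1: literal('Q'). Output: "Q"
Token 2: literal('N'). Output: "QN"
Token 3: backref(off=2, len=5) (overlapping!). Copied 'QNQNQ' from pos 0. Output: "QNQNQNQ"
Token 4: backref(off=5, len=2). Copied 'QN' from pos 2. Output: "QNQNQNQQN"

Answer: QNQNQNQQN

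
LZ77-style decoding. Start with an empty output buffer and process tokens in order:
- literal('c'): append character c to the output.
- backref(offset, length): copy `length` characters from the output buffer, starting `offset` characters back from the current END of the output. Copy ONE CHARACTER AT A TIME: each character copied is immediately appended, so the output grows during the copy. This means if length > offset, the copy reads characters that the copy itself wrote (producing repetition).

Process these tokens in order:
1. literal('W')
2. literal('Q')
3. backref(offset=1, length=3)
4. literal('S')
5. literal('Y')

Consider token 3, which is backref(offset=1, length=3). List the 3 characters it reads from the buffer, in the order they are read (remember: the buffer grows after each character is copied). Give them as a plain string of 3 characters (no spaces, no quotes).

Answer: QQQ

Derivation:
Token 1: literal('W'). Output: "W"
Token 2: literal('Q'). Output: "WQ"
Token 3: backref(off=1, len=3). Buffer before: "WQ" (len 2)
  byte 1: read out[1]='Q', append. Buffer now: "WQQ"
  byte 2: read out[2]='Q', append. Buffer now: "WQQQ"
  byte 3: read out[3]='Q', append. Buffer now: "WQQQQ"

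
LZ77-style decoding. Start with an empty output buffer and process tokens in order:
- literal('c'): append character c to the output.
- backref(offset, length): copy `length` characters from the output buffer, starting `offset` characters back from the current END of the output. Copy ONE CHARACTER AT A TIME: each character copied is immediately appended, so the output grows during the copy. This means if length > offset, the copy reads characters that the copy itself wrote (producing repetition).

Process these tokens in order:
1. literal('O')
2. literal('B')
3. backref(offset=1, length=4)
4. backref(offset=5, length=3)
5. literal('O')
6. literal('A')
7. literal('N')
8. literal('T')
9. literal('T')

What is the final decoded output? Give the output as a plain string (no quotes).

Token 1: literal('O'). Output: "O"
Token 2: literal('B'). Output: "OB"
Token 3: backref(off=1, len=4) (overlapping!). Copied 'BBBB' from pos 1. Output: "OBBBBB"
Token 4: backref(off=5, len=3). Copied 'BBB' from pos 1. Output: "OBBBBBBBB"
Token 5: literal('O'). Output: "OBBBBBBBBO"
Token 6: literal('A'). Output: "OBBBBBBBBOA"
Token 7: literal('N'). Output: "OBBBBBBBBOAN"
Token 8: literal('T'). Output: "OBBBBBBBBOANT"
Token 9: literal('T'). Output: "OBBBBBBBBOANTT"

Answer: OBBBBBBBBOANTT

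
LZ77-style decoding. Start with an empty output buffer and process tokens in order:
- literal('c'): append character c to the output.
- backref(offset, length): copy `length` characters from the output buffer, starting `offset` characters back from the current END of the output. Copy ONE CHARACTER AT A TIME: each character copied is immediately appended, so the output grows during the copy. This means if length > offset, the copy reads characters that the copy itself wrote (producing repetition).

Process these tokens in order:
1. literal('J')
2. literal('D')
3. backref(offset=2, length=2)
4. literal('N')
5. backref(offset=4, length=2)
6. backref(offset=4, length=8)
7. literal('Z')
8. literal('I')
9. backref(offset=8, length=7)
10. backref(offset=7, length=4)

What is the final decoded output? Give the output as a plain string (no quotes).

Answer: JDJDNDJDNDJDNDJZIDJDNDJZDJDN

Derivation:
Token 1: literal('J'). Output: "J"
Token 2: literal('D'). Output: "JD"
Token 3: backref(off=2, len=2). Copied 'JD' from pos 0. Output: "JDJD"
Token 4: literal('N'). Output: "JDJDN"
Token 5: backref(off=4, len=2). Copied 'DJ' from pos 1. Output: "JDJDNDJ"
Token 6: backref(off=4, len=8) (overlapping!). Copied 'DNDJDNDJ' from pos 3. Output: "JDJDNDJDNDJDNDJ"
Token 7: literal('Z'). Output: "JDJDNDJDNDJDNDJZ"
Token 8: literal('I'). Output: "JDJDNDJDNDJDNDJZI"
Token 9: backref(off=8, len=7). Copied 'DJDNDJZ' from pos 9. Output: "JDJDNDJDNDJDNDJZIDJDNDJZ"
Token 10: backref(off=7, len=4). Copied 'DJDN' from pos 17. Output: "JDJDNDJDNDJDNDJZIDJDNDJZDJDN"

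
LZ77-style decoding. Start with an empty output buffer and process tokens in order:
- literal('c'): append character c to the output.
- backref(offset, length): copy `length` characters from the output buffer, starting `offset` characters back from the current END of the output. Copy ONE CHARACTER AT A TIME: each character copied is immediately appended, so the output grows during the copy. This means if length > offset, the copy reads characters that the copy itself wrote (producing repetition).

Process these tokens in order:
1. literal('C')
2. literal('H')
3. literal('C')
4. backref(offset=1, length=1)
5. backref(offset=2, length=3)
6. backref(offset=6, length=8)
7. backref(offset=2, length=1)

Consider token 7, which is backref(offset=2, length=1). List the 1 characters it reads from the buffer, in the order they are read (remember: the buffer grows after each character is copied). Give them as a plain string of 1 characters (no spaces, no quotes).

Answer: H

Derivation:
Token 1: literal('C'). Output: "C"
Token 2: literal('H'). Output: "CH"
Token 3: literal('C'). Output: "CHC"
Token 4: backref(off=1, len=1). Copied 'C' from pos 2. Output: "CHCC"
Token 5: backref(off=2, len=3) (overlapping!). Copied 'CCC' from pos 2. Output: "CHCCCCC"
Token 6: backref(off=6, len=8) (overlapping!). Copied 'HCCCCCHC' from pos 1. Output: "CHCCCCCHCCCCCHC"
Token 7: backref(off=2, len=1). Buffer before: "CHCCCCCHCCCCCHC" (len 15)
  byte 1: read out[13]='H', append. Buffer now: "CHCCCCCHCCCCCHCH"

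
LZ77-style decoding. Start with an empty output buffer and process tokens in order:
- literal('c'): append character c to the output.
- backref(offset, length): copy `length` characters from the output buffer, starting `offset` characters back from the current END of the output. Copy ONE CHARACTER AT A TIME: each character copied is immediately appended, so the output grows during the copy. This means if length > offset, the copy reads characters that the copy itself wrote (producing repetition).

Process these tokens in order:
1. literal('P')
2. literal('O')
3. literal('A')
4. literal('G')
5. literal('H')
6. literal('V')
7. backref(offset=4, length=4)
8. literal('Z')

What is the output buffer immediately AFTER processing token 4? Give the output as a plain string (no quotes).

Token 1: literal('P'). Output: "P"
Token 2: literal('O'). Output: "PO"
Token 3: literal('A'). Output: "POA"
Token 4: literal('G'). Output: "POAG"

Answer: POAG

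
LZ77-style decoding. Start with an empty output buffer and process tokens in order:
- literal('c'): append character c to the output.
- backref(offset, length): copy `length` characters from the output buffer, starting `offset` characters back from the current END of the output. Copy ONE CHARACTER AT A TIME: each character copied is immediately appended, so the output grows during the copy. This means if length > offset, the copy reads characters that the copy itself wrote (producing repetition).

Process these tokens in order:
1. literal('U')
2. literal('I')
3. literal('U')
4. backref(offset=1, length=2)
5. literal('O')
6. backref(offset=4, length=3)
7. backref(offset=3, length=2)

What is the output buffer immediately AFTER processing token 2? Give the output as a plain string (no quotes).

Token 1: literal('U'). Output: "U"
Token 2: literal('I'). Output: "UI"

Answer: UI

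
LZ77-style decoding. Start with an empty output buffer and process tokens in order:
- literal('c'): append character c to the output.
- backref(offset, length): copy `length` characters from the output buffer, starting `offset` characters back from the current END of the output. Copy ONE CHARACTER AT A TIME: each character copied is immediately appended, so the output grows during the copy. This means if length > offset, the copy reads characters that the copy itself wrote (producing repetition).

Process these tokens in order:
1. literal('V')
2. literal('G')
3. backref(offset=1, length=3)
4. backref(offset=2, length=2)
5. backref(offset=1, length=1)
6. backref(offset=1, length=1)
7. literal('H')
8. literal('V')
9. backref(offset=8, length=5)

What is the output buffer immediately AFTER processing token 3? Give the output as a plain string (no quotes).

Answer: VGGGG

Derivation:
Token 1: literal('V'). Output: "V"
Token 2: literal('G'). Output: "VG"
Token 3: backref(off=1, len=3) (overlapping!). Copied 'GGG' from pos 1. Output: "VGGGG"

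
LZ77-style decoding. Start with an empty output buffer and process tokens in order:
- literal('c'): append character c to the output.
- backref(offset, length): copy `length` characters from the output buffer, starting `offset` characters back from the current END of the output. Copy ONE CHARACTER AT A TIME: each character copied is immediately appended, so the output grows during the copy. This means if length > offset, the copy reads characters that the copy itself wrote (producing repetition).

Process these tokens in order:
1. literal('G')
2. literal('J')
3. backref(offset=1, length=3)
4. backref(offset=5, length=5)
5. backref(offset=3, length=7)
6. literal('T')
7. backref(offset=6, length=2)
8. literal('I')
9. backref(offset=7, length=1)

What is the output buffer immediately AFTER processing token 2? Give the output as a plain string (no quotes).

Answer: GJ

Derivation:
Token 1: literal('G'). Output: "G"
Token 2: literal('J'). Output: "GJ"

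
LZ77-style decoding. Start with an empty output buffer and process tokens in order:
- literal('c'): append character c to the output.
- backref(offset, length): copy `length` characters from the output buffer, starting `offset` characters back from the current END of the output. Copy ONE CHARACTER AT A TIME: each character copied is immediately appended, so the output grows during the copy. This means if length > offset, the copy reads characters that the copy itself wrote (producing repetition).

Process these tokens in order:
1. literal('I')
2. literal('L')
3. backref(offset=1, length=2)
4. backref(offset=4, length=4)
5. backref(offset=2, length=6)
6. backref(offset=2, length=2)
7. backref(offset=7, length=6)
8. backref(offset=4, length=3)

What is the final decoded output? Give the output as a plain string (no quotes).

Token 1: literal('I'). Output: "I"
Token 2: literal('L'). Output: "IL"
Token 3: backref(off=1, len=2) (overlapping!). Copied 'LL' from pos 1. Output: "ILLL"
Token 4: backref(off=4, len=4). Copied 'ILLL' from pos 0. Output: "ILLLILLL"
Token 5: backref(off=2, len=6) (overlapping!). Copied 'LLLLLL' from pos 6. Output: "ILLLILLLLLLLLL"
Token 6: backref(off=2, len=2). Copied 'LL' from pos 12. Output: "ILLLILLLLLLLLLLL"
Token 7: backref(off=7, len=6). Copied 'LLLLLL' from pos 9. Output: "ILLLILLLLLLLLLLLLLLLLL"
Token 8: backref(off=4, len=3). Copied 'LLL' from pos 18. Output: "ILLLILLLLLLLLLLLLLLLLLLLL"

Answer: ILLLILLLLLLLLLLLLLLLLLLLL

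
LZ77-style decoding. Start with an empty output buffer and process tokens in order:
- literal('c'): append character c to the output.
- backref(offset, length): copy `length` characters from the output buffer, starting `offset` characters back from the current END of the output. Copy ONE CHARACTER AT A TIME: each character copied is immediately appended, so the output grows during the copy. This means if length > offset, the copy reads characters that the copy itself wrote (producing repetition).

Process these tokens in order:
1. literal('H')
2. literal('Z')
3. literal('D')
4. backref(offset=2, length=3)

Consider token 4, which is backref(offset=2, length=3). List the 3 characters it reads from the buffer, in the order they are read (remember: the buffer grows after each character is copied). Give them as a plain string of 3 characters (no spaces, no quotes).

Token 1: literal('H'). Output: "H"
Token 2: literal('Z'). Output: "HZ"
Token 3: literal('D'). Output: "HZD"
Token 4: backref(off=2, len=3). Buffer before: "HZD" (len 3)
  byte 1: read out[1]='Z', append. Buffer now: "HZDZ"
  byte 2: read out[2]='D', append. Buffer now: "HZDZD"
  byte 3: read out[3]='Z', append. Buffer now: "HZDZDZ"

Answer: ZDZ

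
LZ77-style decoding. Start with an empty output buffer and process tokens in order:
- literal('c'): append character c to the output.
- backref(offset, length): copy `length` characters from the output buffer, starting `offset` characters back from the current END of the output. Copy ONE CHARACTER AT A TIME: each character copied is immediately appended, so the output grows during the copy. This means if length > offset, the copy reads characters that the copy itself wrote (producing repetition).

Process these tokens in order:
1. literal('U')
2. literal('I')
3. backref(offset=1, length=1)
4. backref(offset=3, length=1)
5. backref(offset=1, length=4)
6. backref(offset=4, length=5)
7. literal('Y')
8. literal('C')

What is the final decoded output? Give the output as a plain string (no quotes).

Answer: UIIUUUUUUUUUUYC

Derivation:
Token 1: literal('U'). Output: "U"
Token 2: literal('I'). Output: "UI"
Token 3: backref(off=1, len=1). Copied 'I' from pos 1. Output: "UII"
Token 4: backref(off=3, len=1). Copied 'U' from pos 0. Output: "UIIU"
Token 5: backref(off=1, len=4) (overlapping!). Copied 'UUUU' from pos 3. Output: "UIIUUUUU"
Token 6: backref(off=4, len=5) (overlapping!). Copied 'UUUUU' from pos 4. Output: "UIIUUUUUUUUUU"
Token 7: literal('Y'). Output: "UIIUUUUUUUUUUY"
Token 8: literal('C'). Output: "UIIUUUUUUUUUUYC"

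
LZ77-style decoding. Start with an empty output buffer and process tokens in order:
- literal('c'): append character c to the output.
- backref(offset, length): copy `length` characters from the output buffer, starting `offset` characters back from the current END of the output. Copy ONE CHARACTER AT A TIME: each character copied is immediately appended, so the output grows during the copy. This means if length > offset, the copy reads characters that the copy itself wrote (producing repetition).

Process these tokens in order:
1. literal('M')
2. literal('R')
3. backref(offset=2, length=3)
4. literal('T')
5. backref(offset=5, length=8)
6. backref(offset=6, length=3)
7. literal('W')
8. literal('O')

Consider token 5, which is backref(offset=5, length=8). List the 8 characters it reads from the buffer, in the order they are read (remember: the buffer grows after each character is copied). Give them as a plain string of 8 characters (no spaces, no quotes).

Token 1: literal('M'). Output: "M"
Token 2: literal('R'). Output: "MR"
Token 3: backref(off=2, len=3) (overlapping!). Copied 'MRM' from pos 0. Output: "MRMRM"
Token 4: literal('T'). Output: "MRMRMT"
Token 5: backref(off=5, len=8). Buffer before: "MRMRMT" (len 6)
  byte 1: read out[1]='R', append. Buffer now: "MRMRMTR"
  byte 2: read out[2]='M', append. Buffer now: "MRMRMTRM"
  byte 3: read out[3]='R', append. Buffer now: "MRMRMTRMR"
  byte 4: read out[4]='M', append. Buffer now: "MRMRMTRMRM"
  byte 5: read out[5]='T', append. Buffer now: "MRMRMTRMRMT"
  byte 6: read out[6]='R', append. Buffer now: "MRMRMTRMRMTR"
  byte 7: read out[7]='M', append. Buffer now: "MRMRMTRMRMTRM"
  byte 8: read out[8]='R', append. Buffer now: "MRMRMTRMRMTRMR"

Answer: RMRMTRMR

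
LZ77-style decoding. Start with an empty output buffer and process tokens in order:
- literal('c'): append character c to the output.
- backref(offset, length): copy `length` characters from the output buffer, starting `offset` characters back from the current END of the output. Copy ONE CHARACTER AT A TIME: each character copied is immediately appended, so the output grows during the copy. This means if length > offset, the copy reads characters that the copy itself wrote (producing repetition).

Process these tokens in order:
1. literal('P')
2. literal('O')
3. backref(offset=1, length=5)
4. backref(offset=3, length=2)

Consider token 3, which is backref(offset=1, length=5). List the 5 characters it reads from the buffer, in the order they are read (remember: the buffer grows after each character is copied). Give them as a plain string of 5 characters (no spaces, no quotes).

Answer: OOOOO

Derivation:
Token 1: literal('P'). Output: "P"
Token 2: literal('O'). Output: "PO"
Token 3: backref(off=1, len=5). Buffer before: "PO" (len 2)
  byte 1: read out[1]='O', append. Buffer now: "POO"
  byte 2: read out[2]='O', append. Buffer now: "POOO"
  byte 3: read out[3]='O', append. Buffer now: "POOOO"
  byte 4: read out[4]='O', append. Buffer now: "POOOOO"
  byte 5: read out[5]='O', append. Buffer now: "POOOOOO"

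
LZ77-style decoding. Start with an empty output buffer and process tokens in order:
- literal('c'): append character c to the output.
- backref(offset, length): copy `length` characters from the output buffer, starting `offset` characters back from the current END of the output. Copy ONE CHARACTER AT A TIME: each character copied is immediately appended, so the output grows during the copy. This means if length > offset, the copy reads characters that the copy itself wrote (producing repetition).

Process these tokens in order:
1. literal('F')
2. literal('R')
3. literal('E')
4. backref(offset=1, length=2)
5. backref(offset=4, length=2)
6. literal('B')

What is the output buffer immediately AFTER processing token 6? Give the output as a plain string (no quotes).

Token 1: literal('F'). Output: "F"
Token 2: literal('R'). Output: "FR"
Token 3: literal('E'). Output: "FRE"
Token 4: backref(off=1, len=2) (overlapping!). Copied 'EE' from pos 2. Output: "FREEE"
Token 5: backref(off=4, len=2). Copied 'RE' from pos 1. Output: "FREEERE"
Token 6: literal('B'). Output: "FREEEREB"

Answer: FREEEREB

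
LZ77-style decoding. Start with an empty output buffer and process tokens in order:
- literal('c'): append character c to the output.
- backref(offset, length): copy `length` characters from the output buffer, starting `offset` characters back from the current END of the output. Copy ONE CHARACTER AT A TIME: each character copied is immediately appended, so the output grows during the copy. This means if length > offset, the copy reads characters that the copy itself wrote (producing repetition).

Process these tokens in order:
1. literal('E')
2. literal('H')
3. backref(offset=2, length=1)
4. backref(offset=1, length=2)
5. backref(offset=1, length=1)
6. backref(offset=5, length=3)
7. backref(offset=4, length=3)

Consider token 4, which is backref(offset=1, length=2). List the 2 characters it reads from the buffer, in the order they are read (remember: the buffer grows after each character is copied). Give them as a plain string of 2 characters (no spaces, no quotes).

Token 1: literal('E'). Output: "E"
Token 2: literal('H'). Output: "EH"
Token 3: backref(off=2, len=1). Copied 'E' from pos 0. Output: "EHE"
Token 4: backref(off=1, len=2). Buffer before: "EHE" (len 3)
  byte 1: read out[2]='E', append. Buffer now: "EHEE"
  byte 2: read out[3]='E', append. Buffer now: "EHEEE"

Answer: EE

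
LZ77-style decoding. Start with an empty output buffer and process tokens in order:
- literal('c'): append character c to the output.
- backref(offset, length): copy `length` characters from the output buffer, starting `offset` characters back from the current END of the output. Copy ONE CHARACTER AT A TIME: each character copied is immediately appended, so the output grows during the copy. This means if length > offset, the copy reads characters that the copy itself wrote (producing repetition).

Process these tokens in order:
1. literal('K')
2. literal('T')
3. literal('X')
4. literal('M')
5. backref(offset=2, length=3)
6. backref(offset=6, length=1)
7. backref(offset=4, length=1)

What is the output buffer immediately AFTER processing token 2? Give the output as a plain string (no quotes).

Answer: KT

Derivation:
Token 1: literal('K'). Output: "K"
Token 2: literal('T'). Output: "KT"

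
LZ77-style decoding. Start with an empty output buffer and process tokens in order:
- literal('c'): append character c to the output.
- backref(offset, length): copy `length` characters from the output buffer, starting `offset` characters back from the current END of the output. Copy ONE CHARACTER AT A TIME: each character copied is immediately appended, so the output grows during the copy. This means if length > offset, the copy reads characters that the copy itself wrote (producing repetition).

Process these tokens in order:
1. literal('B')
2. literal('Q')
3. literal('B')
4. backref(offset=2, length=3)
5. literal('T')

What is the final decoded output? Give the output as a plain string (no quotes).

Token 1: literal('B'). Output: "B"
Token 2: literal('Q'). Output: "BQ"
Token 3: literal('B'). Output: "BQB"
Token 4: backref(off=2, len=3) (overlapping!). Copied 'QBQ' from pos 1. Output: "BQBQBQ"
Token 5: literal('T'). Output: "BQBQBQT"

Answer: BQBQBQT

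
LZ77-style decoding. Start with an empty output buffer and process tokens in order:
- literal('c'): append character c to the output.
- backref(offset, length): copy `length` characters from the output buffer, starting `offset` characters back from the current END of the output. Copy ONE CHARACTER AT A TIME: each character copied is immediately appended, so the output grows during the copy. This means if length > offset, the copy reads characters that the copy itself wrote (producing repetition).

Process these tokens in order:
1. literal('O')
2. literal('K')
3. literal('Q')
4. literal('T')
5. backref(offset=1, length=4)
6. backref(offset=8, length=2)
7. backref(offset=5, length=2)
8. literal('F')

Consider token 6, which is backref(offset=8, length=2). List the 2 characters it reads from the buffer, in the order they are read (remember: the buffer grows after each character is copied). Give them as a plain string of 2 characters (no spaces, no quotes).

Token 1: literal('O'). Output: "O"
Token 2: literal('K'). Output: "OK"
Token 3: literal('Q'). Output: "OKQ"
Token 4: literal('T'). Output: "OKQT"
Token 5: backref(off=1, len=4) (overlapping!). Copied 'TTTT' from pos 3. Output: "OKQTTTTT"
Token 6: backref(off=8, len=2). Buffer before: "OKQTTTTT" (len 8)
  byte 1: read out[0]='O', append. Buffer now: "OKQTTTTTO"
  byte 2: read out[1]='K', append. Buffer now: "OKQTTTTTOK"

Answer: OK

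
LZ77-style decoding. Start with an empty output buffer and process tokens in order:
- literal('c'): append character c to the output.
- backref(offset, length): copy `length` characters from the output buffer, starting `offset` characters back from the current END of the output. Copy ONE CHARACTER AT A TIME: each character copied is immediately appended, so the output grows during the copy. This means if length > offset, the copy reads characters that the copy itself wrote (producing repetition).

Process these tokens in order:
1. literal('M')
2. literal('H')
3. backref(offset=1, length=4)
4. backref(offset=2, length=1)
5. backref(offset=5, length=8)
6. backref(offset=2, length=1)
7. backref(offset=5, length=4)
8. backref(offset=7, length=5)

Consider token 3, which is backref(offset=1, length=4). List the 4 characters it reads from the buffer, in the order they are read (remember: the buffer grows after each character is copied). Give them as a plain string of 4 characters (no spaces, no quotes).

Token 1: literal('M'). Output: "M"
Token 2: literal('H'). Output: "MH"
Token 3: backref(off=1, len=4). Buffer before: "MH" (len 2)
  byte 1: read out[1]='H', append. Buffer now: "MHH"
  byte 2: read out[2]='H', append. Buffer now: "MHHH"
  byte 3: read out[3]='H', append. Buffer now: "MHHHH"
  byte 4: read out[4]='H', append. Buffer now: "MHHHHH"

Answer: HHHH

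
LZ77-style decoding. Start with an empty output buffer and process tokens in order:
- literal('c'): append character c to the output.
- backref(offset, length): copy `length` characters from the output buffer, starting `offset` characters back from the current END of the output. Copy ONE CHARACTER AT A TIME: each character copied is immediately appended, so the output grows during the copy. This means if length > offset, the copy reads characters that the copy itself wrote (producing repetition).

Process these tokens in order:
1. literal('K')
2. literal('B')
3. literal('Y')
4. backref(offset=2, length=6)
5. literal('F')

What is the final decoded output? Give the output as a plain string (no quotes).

Token 1: literal('K'). Output: "K"
Token 2: literal('B'). Output: "KB"
Token 3: literal('Y'). Output: "KBY"
Token 4: backref(off=2, len=6) (overlapping!). Copied 'BYBYBY' from pos 1. Output: "KBYBYBYBY"
Token 5: literal('F'). Output: "KBYBYBYBYF"

Answer: KBYBYBYBYF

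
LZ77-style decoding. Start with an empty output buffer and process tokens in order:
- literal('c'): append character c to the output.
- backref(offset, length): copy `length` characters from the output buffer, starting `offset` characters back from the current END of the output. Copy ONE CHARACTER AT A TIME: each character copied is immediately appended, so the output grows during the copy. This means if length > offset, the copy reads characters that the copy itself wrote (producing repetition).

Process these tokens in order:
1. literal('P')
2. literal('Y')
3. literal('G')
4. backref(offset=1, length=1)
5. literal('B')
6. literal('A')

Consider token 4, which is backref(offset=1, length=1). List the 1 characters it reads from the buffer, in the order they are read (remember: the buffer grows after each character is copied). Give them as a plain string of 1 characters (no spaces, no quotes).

Token 1: literal('P'). Output: "P"
Token 2: literal('Y'). Output: "PY"
Token 3: literal('G'). Output: "PYG"
Token 4: backref(off=1, len=1). Buffer before: "PYG" (len 3)
  byte 1: read out[2]='G', append. Buffer now: "PYGG"

Answer: G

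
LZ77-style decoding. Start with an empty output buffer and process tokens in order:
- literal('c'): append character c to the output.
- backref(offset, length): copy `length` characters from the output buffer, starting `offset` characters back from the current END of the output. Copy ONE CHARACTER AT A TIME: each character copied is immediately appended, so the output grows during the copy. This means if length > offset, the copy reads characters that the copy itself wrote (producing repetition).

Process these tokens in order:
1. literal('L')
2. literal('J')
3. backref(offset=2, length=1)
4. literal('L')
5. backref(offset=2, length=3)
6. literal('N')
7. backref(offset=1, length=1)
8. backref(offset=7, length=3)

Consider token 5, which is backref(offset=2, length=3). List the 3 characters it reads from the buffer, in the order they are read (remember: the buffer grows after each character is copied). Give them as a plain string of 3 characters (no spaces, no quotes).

Token 1: literal('L'). Output: "L"
Token 2: literal('J'). Output: "LJ"
Token 3: backref(off=2, len=1). Copied 'L' from pos 0. Output: "LJL"
Token 4: literal('L'). Output: "LJLL"
Token 5: backref(off=2, len=3). Buffer before: "LJLL" (len 4)
  byte 1: read out[2]='L', append. Buffer now: "LJLLL"
  byte 2: read out[3]='L', append. Buffer now: "LJLLLL"
  byte 3: read out[4]='L', append. Buffer now: "LJLLLLL"

Answer: LLL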